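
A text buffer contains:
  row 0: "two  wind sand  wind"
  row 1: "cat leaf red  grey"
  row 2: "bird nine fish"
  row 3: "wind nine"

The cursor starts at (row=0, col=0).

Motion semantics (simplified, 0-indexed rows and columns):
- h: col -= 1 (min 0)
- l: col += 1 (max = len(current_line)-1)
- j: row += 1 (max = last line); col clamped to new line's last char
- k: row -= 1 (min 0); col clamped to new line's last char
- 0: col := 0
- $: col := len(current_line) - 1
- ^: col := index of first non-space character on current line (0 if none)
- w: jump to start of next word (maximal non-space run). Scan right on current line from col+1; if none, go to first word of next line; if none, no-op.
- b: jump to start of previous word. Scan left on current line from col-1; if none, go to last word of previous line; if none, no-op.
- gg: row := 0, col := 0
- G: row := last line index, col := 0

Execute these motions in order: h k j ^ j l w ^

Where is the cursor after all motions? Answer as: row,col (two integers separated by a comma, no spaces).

Answer: 2,0

Derivation:
After 1 (h): row=0 col=0 char='t'
After 2 (k): row=0 col=0 char='t'
After 3 (j): row=1 col=0 char='c'
After 4 (^): row=1 col=0 char='c'
After 5 (j): row=2 col=0 char='b'
After 6 (l): row=2 col=1 char='i'
After 7 (w): row=2 col=5 char='n'
After 8 (^): row=2 col=0 char='b'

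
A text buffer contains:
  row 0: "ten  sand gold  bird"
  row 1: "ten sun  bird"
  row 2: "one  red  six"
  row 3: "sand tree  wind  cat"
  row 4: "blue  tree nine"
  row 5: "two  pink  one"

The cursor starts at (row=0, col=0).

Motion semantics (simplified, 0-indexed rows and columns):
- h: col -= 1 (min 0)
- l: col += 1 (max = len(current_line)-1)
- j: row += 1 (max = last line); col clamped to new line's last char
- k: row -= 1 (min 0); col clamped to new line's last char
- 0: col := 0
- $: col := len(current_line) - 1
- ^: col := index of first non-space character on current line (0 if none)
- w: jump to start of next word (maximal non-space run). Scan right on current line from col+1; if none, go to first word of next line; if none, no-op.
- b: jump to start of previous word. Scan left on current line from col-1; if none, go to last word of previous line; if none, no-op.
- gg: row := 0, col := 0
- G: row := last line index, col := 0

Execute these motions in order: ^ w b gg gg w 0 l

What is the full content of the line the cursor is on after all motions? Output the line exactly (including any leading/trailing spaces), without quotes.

Answer: ten  sand gold  bird

Derivation:
After 1 (^): row=0 col=0 char='t'
After 2 (w): row=0 col=5 char='s'
After 3 (b): row=0 col=0 char='t'
After 4 (gg): row=0 col=0 char='t'
After 5 (gg): row=0 col=0 char='t'
After 6 (w): row=0 col=5 char='s'
After 7 (0): row=0 col=0 char='t'
After 8 (l): row=0 col=1 char='e'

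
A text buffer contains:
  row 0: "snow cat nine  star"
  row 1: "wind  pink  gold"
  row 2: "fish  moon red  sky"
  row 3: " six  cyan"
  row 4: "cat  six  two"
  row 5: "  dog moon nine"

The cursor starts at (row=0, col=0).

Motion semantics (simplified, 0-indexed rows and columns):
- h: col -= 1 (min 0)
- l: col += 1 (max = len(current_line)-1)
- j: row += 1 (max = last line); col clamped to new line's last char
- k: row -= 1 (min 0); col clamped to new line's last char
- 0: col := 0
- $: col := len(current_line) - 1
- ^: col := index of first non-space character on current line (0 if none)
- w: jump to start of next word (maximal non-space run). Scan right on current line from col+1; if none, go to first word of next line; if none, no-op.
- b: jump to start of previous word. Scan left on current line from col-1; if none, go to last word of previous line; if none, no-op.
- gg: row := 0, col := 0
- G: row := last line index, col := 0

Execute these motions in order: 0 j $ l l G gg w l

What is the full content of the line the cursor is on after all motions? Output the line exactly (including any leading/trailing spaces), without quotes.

After 1 (0): row=0 col=0 char='s'
After 2 (j): row=1 col=0 char='w'
After 3 ($): row=1 col=15 char='d'
After 4 (l): row=1 col=15 char='d'
After 5 (l): row=1 col=15 char='d'
After 6 (G): row=5 col=0 char='_'
After 7 (gg): row=0 col=0 char='s'
After 8 (w): row=0 col=5 char='c'
After 9 (l): row=0 col=6 char='a'

Answer: snow cat nine  star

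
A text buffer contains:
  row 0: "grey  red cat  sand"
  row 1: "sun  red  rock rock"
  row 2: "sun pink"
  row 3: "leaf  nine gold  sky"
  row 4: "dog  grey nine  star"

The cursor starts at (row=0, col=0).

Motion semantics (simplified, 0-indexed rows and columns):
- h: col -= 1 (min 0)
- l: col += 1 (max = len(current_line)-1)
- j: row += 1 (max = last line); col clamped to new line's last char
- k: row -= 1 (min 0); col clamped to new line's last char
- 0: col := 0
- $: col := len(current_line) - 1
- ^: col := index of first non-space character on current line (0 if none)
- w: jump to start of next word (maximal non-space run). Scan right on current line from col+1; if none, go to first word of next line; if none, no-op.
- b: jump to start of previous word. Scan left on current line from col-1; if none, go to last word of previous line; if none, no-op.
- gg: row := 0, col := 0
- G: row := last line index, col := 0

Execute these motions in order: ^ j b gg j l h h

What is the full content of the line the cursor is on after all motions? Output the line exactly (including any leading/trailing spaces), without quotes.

After 1 (^): row=0 col=0 char='g'
After 2 (j): row=1 col=0 char='s'
After 3 (b): row=0 col=15 char='s'
After 4 (gg): row=0 col=0 char='g'
After 5 (j): row=1 col=0 char='s'
After 6 (l): row=1 col=1 char='u'
After 7 (h): row=1 col=0 char='s'
After 8 (h): row=1 col=0 char='s'

Answer: sun  red  rock rock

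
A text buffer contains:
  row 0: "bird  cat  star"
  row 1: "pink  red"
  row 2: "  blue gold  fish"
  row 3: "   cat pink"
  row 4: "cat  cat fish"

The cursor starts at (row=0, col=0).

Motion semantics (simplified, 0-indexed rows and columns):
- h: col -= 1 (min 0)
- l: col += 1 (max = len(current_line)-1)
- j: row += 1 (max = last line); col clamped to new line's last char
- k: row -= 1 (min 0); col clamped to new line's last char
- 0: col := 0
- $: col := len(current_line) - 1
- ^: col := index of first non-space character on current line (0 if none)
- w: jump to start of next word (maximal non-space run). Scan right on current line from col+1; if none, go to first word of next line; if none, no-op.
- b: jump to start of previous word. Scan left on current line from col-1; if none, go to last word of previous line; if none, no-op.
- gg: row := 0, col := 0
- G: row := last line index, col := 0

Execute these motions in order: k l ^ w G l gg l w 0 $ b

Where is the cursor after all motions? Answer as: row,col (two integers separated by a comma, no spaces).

After 1 (k): row=0 col=0 char='b'
After 2 (l): row=0 col=1 char='i'
After 3 (^): row=0 col=0 char='b'
After 4 (w): row=0 col=6 char='c'
After 5 (G): row=4 col=0 char='c'
After 6 (l): row=4 col=1 char='a'
After 7 (gg): row=0 col=0 char='b'
After 8 (l): row=0 col=1 char='i'
After 9 (w): row=0 col=6 char='c'
After 10 (0): row=0 col=0 char='b'
After 11 ($): row=0 col=14 char='r'
After 12 (b): row=0 col=11 char='s'

Answer: 0,11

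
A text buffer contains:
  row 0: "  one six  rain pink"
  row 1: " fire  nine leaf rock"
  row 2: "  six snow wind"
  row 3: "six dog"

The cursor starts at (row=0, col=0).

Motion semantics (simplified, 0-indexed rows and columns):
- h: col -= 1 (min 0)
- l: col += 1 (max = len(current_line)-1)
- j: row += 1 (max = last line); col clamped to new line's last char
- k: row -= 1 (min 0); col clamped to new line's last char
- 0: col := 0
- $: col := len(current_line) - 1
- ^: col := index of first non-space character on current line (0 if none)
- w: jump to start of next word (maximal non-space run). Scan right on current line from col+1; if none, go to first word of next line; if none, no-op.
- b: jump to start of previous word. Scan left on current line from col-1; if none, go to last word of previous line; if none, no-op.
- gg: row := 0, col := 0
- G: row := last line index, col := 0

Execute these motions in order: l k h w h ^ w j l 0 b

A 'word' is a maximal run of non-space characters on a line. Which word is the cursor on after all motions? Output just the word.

Answer: pink

Derivation:
After 1 (l): row=0 col=1 char='_'
After 2 (k): row=0 col=1 char='_'
After 3 (h): row=0 col=0 char='_'
After 4 (w): row=0 col=2 char='o'
After 5 (h): row=0 col=1 char='_'
After 6 (^): row=0 col=2 char='o'
After 7 (w): row=0 col=6 char='s'
After 8 (j): row=1 col=6 char='_'
After 9 (l): row=1 col=7 char='n'
After 10 (0): row=1 col=0 char='_'
After 11 (b): row=0 col=16 char='p'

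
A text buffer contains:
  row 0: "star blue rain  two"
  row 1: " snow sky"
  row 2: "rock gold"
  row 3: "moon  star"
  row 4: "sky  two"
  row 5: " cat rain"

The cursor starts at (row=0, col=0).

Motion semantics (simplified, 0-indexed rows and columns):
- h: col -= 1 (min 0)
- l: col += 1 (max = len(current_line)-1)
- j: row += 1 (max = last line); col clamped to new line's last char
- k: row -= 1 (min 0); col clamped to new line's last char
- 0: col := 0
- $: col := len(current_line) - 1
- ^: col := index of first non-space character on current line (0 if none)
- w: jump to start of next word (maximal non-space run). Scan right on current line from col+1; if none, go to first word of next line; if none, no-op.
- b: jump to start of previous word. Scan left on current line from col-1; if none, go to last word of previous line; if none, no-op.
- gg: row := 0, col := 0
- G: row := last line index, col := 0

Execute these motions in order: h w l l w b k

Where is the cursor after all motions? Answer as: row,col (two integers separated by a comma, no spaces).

Answer: 0,5

Derivation:
After 1 (h): row=0 col=0 char='s'
After 2 (w): row=0 col=5 char='b'
After 3 (l): row=0 col=6 char='l'
After 4 (l): row=0 col=7 char='u'
After 5 (w): row=0 col=10 char='r'
After 6 (b): row=0 col=5 char='b'
After 7 (k): row=0 col=5 char='b'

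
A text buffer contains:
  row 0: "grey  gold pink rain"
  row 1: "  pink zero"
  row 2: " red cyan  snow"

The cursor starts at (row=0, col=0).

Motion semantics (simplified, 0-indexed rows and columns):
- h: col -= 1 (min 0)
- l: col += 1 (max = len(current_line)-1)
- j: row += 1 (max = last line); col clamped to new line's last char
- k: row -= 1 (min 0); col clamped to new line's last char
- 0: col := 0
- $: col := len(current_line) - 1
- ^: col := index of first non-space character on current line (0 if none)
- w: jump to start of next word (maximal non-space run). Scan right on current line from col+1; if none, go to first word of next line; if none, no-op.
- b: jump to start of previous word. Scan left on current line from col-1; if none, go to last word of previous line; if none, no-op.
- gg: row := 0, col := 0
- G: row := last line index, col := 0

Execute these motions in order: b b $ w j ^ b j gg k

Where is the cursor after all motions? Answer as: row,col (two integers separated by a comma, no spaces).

Answer: 0,0

Derivation:
After 1 (b): row=0 col=0 char='g'
After 2 (b): row=0 col=0 char='g'
After 3 ($): row=0 col=19 char='n'
After 4 (w): row=1 col=2 char='p'
After 5 (j): row=2 col=2 char='e'
After 6 (^): row=2 col=1 char='r'
After 7 (b): row=1 col=7 char='z'
After 8 (j): row=2 col=7 char='a'
After 9 (gg): row=0 col=0 char='g'
After 10 (k): row=0 col=0 char='g'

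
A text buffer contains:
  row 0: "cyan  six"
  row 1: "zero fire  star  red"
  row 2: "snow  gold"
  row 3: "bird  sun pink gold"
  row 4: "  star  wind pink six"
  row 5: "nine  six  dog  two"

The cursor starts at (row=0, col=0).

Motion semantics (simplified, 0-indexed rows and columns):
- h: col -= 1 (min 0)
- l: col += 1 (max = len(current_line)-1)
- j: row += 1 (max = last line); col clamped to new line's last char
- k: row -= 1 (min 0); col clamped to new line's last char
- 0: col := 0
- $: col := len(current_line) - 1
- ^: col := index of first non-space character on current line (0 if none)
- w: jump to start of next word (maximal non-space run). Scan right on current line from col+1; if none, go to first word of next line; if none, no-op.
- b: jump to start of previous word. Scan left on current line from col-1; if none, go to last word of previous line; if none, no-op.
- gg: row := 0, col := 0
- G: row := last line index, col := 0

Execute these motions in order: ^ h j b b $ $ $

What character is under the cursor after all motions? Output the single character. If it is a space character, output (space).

Answer: x

Derivation:
After 1 (^): row=0 col=0 char='c'
After 2 (h): row=0 col=0 char='c'
After 3 (j): row=1 col=0 char='z'
After 4 (b): row=0 col=6 char='s'
After 5 (b): row=0 col=0 char='c'
After 6 ($): row=0 col=8 char='x'
After 7 ($): row=0 col=8 char='x'
After 8 ($): row=0 col=8 char='x'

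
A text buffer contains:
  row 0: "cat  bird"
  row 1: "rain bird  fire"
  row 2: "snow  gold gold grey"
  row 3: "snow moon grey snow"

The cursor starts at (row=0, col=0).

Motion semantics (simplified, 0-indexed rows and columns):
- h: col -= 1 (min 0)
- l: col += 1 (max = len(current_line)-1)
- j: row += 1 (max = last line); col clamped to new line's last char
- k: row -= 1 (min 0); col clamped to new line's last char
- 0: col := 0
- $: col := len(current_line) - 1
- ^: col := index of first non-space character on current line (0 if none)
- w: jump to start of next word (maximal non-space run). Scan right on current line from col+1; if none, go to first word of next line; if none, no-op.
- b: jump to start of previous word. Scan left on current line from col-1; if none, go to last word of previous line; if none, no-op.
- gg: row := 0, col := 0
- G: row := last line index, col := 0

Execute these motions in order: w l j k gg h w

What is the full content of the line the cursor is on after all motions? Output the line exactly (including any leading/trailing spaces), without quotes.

After 1 (w): row=0 col=5 char='b'
After 2 (l): row=0 col=6 char='i'
After 3 (j): row=1 col=6 char='i'
After 4 (k): row=0 col=6 char='i'
After 5 (gg): row=0 col=0 char='c'
After 6 (h): row=0 col=0 char='c'
After 7 (w): row=0 col=5 char='b'

Answer: cat  bird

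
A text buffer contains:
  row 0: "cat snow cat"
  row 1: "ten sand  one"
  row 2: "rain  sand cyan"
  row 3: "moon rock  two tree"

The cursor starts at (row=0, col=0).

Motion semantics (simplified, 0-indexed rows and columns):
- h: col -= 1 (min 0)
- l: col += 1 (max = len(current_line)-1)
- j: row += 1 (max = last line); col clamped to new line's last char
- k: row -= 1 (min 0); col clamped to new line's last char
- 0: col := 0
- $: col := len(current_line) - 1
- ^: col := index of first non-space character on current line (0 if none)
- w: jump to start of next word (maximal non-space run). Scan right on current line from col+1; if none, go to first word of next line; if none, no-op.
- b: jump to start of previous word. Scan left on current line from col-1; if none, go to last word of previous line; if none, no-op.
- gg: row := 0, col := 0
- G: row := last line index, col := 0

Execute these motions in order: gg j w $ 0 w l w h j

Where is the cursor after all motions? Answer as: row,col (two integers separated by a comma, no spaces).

After 1 (gg): row=0 col=0 char='c'
After 2 (j): row=1 col=0 char='t'
After 3 (w): row=1 col=4 char='s'
After 4 ($): row=1 col=12 char='e'
After 5 (0): row=1 col=0 char='t'
After 6 (w): row=1 col=4 char='s'
After 7 (l): row=1 col=5 char='a'
After 8 (w): row=1 col=10 char='o'
After 9 (h): row=1 col=9 char='_'
After 10 (j): row=2 col=9 char='d'

Answer: 2,9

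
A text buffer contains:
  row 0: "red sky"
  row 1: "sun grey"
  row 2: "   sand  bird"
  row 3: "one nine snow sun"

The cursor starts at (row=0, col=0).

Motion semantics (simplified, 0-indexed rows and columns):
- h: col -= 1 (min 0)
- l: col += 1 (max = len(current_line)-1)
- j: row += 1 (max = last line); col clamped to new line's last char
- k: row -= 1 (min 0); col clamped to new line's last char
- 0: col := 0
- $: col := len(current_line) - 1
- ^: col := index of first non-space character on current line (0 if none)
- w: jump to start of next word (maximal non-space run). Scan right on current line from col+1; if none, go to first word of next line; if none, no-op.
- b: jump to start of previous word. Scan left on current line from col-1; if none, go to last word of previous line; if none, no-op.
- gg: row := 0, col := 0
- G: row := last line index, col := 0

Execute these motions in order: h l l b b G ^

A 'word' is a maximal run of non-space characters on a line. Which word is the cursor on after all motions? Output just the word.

Answer: one

Derivation:
After 1 (h): row=0 col=0 char='r'
After 2 (l): row=0 col=1 char='e'
After 3 (l): row=0 col=2 char='d'
After 4 (b): row=0 col=0 char='r'
After 5 (b): row=0 col=0 char='r'
After 6 (G): row=3 col=0 char='o'
After 7 (^): row=3 col=0 char='o'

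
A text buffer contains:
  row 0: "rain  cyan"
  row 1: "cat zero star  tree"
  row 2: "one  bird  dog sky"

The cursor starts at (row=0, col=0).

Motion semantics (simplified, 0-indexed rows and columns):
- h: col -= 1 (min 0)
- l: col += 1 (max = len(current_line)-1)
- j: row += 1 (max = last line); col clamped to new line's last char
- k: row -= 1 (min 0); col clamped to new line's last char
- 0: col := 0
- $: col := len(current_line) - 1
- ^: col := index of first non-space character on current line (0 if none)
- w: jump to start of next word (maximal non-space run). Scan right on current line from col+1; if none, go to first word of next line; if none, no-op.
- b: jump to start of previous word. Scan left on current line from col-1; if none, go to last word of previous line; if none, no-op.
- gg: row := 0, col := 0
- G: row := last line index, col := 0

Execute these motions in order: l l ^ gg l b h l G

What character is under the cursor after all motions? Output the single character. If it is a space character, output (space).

Answer: o

Derivation:
After 1 (l): row=0 col=1 char='a'
After 2 (l): row=0 col=2 char='i'
After 3 (^): row=0 col=0 char='r'
After 4 (gg): row=0 col=0 char='r'
After 5 (l): row=0 col=1 char='a'
After 6 (b): row=0 col=0 char='r'
After 7 (h): row=0 col=0 char='r'
After 8 (l): row=0 col=1 char='a'
After 9 (G): row=2 col=0 char='o'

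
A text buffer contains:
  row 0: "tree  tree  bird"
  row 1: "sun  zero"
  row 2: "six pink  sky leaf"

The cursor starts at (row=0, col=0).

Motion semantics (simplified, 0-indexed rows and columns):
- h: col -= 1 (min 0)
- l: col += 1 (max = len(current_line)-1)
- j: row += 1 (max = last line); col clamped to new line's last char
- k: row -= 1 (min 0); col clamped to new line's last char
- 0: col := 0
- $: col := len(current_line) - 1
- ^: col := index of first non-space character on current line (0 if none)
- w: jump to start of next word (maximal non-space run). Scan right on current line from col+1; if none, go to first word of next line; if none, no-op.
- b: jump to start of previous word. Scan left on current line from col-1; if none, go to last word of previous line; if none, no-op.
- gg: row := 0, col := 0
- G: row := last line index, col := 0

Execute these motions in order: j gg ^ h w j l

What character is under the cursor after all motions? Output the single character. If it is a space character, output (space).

Answer: r

Derivation:
After 1 (j): row=1 col=0 char='s'
After 2 (gg): row=0 col=0 char='t'
After 3 (^): row=0 col=0 char='t'
After 4 (h): row=0 col=0 char='t'
After 5 (w): row=0 col=6 char='t'
After 6 (j): row=1 col=6 char='e'
After 7 (l): row=1 col=7 char='r'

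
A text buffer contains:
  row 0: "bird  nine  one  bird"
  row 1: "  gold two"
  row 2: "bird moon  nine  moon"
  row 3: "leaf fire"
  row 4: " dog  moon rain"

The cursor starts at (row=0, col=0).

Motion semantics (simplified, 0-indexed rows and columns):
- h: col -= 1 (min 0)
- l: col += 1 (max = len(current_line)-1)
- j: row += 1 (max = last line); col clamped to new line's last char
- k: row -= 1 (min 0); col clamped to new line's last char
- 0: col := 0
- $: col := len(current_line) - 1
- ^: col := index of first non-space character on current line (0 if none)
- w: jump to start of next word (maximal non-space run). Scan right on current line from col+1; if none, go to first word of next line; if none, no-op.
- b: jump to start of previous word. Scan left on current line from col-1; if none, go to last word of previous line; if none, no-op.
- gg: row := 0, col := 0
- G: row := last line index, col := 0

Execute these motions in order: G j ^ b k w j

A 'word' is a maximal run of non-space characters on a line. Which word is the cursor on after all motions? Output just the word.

Answer: fire

Derivation:
After 1 (G): row=4 col=0 char='_'
After 2 (j): row=4 col=0 char='_'
After 3 (^): row=4 col=1 char='d'
After 4 (b): row=3 col=5 char='f'
After 5 (k): row=2 col=5 char='m'
After 6 (w): row=2 col=11 char='n'
After 7 (j): row=3 col=8 char='e'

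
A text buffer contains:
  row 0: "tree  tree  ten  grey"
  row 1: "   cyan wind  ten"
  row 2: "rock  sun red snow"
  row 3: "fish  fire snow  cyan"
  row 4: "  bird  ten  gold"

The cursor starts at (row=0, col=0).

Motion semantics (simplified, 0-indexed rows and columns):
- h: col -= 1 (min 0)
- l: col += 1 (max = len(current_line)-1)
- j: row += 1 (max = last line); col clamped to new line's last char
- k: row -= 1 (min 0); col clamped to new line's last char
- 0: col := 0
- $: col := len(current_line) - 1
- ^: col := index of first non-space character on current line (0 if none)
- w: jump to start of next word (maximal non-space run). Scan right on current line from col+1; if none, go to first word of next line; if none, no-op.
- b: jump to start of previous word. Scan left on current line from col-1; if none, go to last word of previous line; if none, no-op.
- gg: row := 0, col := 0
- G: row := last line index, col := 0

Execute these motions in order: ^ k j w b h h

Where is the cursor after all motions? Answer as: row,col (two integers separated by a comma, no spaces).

After 1 (^): row=0 col=0 char='t'
After 2 (k): row=0 col=0 char='t'
After 3 (j): row=1 col=0 char='_'
After 4 (w): row=1 col=3 char='c'
After 5 (b): row=0 col=17 char='g'
After 6 (h): row=0 col=16 char='_'
After 7 (h): row=0 col=15 char='_'

Answer: 0,15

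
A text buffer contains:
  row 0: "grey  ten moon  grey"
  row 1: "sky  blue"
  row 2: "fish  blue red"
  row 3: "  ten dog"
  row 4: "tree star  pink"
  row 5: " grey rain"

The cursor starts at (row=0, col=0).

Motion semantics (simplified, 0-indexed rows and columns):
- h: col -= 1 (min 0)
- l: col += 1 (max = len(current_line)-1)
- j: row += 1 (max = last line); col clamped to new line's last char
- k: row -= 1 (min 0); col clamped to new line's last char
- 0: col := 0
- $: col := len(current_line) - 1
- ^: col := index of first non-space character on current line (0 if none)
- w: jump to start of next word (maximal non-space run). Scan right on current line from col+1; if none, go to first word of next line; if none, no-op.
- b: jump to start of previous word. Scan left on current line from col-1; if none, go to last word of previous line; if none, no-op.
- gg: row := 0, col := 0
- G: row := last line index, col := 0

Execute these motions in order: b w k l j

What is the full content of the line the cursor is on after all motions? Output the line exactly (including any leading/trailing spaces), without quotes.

After 1 (b): row=0 col=0 char='g'
After 2 (w): row=0 col=6 char='t'
After 3 (k): row=0 col=6 char='t'
After 4 (l): row=0 col=7 char='e'
After 5 (j): row=1 col=7 char='u'

Answer: sky  blue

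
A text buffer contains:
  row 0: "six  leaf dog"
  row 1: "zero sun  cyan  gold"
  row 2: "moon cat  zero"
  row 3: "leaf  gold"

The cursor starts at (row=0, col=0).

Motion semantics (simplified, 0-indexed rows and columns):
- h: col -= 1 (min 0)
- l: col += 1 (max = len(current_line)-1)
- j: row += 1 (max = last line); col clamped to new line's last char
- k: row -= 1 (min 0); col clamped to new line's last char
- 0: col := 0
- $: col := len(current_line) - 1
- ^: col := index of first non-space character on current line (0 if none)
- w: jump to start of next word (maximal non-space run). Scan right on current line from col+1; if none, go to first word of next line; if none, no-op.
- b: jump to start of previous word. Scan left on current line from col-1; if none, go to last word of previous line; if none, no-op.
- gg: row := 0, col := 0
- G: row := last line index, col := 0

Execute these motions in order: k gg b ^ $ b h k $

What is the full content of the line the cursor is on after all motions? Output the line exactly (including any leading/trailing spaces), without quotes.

Answer: six  leaf dog

Derivation:
After 1 (k): row=0 col=0 char='s'
After 2 (gg): row=0 col=0 char='s'
After 3 (b): row=0 col=0 char='s'
After 4 (^): row=0 col=0 char='s'
After 5 ($): row=0 col=12 char='g'
After 6 (b): row=0 col=10 char='d'
After 7 (h): row=0 col=9 char='_'
After 8 (k): row=0 col=9 char='_'
After 9 ($): row=0 col=12 char='g'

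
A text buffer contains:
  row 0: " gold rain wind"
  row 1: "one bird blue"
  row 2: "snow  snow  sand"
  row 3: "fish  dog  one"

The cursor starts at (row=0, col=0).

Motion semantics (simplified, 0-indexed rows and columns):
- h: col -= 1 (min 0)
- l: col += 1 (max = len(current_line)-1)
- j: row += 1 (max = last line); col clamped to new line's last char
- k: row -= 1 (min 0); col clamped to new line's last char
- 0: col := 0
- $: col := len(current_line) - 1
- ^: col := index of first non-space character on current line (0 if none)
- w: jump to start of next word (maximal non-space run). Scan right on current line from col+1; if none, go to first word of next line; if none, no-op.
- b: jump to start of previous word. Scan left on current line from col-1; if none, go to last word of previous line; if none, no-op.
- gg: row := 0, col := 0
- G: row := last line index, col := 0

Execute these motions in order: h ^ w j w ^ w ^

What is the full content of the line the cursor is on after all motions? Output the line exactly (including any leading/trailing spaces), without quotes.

Answer: one bird blue

Derivation:
After 1 (h): row=0 col=0 char='_'
After 2 (^): row=0 col=1 char='g'
After 3 (w): row=0 col=6 char='r'
After 4 (j): row=1 col=6 char='r'
After 5 (w): row=1 col=9 char='b'
After 6 (^): row=1 col=0 char='o'
After 7 (w): row=1 col=4 char='b'
After 8 (^): row=1 col=0 char='o'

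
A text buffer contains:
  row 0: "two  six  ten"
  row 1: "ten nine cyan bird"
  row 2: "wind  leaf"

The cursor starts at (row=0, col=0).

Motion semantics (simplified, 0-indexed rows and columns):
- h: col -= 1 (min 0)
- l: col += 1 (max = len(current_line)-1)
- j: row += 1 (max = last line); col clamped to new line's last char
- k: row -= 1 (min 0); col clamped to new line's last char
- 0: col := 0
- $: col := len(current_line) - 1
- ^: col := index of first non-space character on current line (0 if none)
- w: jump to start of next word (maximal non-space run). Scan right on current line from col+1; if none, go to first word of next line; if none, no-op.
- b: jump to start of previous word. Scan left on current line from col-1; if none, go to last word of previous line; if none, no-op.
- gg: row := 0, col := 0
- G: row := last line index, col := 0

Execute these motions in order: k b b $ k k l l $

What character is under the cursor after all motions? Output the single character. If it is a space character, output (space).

Answer: n

Derivation:
After 1 (k): row=0 col=0 char='t'
After 2 (b): row=0 col=0 char='t'
After 3 (b): row=0 col=0 char='t'
After 4 ($): row=0 col=12 char='n'
After 5 (k): row=0 col=12 char='n'
After 6 (k): row=0 col=12 char='n'
After 7 (l): row=0 col=12 char='n'
After 8 (l): row=0 col=12 char='n'
After 9 ($): row=0 col=12 char='n'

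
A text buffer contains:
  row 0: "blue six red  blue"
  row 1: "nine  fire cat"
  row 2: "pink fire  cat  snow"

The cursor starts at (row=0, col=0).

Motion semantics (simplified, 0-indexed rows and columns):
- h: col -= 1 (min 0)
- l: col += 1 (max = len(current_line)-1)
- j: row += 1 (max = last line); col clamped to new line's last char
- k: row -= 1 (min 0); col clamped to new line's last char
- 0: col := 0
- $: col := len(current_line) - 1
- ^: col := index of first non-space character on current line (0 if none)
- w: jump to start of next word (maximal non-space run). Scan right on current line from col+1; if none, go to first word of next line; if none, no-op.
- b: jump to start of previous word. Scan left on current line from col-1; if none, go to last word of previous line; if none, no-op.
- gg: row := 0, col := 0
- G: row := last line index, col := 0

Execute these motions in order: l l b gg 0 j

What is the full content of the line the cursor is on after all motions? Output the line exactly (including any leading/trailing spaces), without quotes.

After 1 (l): row=0 col=1 char='l'
After 2 (l): row=0 col=2 char='u'
After 3 (b): row=0 col=0 char='b'
After 4 (gg): row=0 col=0 char='b'
After 5 (0): row=0 col=0 char='b'
After 6 (j): row=1 col=0 char='n'

Answer: nine  fire cat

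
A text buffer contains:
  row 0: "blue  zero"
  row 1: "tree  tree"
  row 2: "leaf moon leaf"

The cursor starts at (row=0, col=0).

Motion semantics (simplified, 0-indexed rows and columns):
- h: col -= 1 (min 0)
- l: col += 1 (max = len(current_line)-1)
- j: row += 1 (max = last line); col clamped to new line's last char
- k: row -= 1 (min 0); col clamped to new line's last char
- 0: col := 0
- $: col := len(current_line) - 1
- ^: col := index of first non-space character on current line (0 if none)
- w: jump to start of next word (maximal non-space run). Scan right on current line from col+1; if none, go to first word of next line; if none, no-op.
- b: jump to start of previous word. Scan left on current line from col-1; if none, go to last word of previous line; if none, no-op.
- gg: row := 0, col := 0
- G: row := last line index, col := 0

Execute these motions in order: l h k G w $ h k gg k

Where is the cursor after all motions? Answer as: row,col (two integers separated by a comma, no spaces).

Answer: 0,0

Derivation:
After 1 (l): row=0 col=1 char='l'
After 2 (h): row=0 col=0 char='b'
After 3 (k): row=0 col=0 char='b'
After 4 (G): row=2 col=0 char='l'
After 5 (w): row=2 col=5 char='m'
After 6 ($): row=2 col=13 char='f'
After 7 (h): row=2 col=12 char='a'
After 8 (k): row=1 col=9 char='e'
After 9 (gg): row=0 col=0 char='b'
After 10 (k): row=0 col=0 char='b'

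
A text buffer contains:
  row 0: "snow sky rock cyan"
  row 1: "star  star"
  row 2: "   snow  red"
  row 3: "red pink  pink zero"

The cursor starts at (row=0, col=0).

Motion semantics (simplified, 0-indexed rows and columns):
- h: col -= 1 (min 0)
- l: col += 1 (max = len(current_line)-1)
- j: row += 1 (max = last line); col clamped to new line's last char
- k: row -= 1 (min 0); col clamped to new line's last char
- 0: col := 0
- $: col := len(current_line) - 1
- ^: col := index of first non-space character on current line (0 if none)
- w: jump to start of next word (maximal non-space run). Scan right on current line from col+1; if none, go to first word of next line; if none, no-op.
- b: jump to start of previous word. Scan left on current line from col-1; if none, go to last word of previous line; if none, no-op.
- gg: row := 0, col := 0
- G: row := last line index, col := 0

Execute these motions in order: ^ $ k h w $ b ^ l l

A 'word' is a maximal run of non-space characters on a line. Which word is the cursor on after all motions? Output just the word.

Answer: star

Derivation:
After 1 (^): row=0 col=0 char='s'
After 2 ($): row=0 col=17 char='n'
After 3 (k): row=0 col=17 char='n'
After 4 (h): row=0 col=16 char='a'
After 5 (w): row=1 col=0 char='s'
After 6 ($): row=1 col=9 char='r'
After 7 (b): row=1 col=6 char='s'
After 8 (^): row=1 col=0 char='s'
After 9 (l): row=1 col=1 char='t'
After 10 (l): row=1 col=2 char='a'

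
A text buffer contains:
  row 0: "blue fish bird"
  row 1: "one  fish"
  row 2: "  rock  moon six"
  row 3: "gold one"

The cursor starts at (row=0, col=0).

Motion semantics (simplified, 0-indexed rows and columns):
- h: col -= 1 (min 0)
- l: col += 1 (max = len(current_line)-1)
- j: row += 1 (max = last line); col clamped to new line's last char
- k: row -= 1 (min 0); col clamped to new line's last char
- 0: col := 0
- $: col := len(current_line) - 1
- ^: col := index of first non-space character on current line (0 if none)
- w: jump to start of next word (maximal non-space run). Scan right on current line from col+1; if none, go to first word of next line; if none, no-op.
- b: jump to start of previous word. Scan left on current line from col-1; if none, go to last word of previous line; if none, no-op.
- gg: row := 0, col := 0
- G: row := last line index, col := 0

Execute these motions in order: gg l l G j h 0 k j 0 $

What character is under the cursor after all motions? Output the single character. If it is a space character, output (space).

After 1 (gg): row=0 col=0 char='b'
After 2 (l): row=0 col=1 char='l'
After 3 (l): row=0 col=2 char='u'
After 4 (G): row=3 col=0 char='g'
After 5 (j): row=3 col=0 char='g'
After 6 (h): row=3 col=0 char='g'
After 7 (0): row=3 col=0 char='g'
After 8 (k): row=2 col=0 char='_'
After 9 (j): row=3 col=0 char='g'
After 10 (0): row=3 col=0 char='g'
After 11 ($): row=3 col=7 char='e'

Answer: e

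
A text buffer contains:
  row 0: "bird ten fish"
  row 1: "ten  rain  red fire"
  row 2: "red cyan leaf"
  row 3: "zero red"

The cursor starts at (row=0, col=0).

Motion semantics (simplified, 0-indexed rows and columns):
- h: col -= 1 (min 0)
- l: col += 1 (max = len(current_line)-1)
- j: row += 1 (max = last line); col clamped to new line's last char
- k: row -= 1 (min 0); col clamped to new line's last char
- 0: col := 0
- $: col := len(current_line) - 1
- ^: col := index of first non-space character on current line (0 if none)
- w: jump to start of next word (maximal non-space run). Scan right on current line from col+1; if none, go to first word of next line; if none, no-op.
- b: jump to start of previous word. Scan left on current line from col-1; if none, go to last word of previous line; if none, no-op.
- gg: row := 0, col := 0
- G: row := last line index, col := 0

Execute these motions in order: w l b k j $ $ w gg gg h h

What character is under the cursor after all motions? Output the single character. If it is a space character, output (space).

After 1 (w): row=0 col=5 char='t'
After 2 (l): row=0 col=6 char='e'
After 3 (b): row=0 col=5 char='t'
After 4 (k): row=0 col=5 char='t'
After 5 (j): row=1 col=5 char='r'
After 6 ($): row=1 col=18 char='e'
After 7 ($): row=1 col=18 char='e'
After 8 (w): row=2 col=0 char='r'
After 9 (gg): row=0 col=0 char='b'
After 10 (gg): row=0 col=0 char='b'
After 11 (h): row=0 col=0 char='b'
After 12 (h): row=0 col=0 char='b'

Answer: b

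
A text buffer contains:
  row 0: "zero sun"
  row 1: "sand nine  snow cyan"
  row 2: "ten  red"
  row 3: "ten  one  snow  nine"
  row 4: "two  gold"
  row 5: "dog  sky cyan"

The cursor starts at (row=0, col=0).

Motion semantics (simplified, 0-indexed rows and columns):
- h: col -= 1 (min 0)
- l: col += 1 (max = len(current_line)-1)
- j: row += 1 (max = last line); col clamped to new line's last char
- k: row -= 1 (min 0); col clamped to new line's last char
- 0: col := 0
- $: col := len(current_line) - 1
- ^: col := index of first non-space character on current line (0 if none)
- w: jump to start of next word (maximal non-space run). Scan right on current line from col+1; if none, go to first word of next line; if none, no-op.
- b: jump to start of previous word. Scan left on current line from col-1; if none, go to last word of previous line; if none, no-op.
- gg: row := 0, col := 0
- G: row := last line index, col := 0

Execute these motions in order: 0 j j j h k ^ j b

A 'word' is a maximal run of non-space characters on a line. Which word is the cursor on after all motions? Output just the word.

After 1 (0): row=0 col=0 char='z'
After 2 (j): row=1 col=0 char='s'
After 3 (j): row=2 col=0 char='t'
After 4 (j): row=3 col=0 char='t'
After 5 (h): row=3 col=0 char='t'
After 6 (k): row=2 col=0 char='t'
After 7 (^): row=2 col=0 char='t'
After 8 (j): row=3 col=0 char='t'
After 9 (b): row=2 col=5 char='r'

Answer: red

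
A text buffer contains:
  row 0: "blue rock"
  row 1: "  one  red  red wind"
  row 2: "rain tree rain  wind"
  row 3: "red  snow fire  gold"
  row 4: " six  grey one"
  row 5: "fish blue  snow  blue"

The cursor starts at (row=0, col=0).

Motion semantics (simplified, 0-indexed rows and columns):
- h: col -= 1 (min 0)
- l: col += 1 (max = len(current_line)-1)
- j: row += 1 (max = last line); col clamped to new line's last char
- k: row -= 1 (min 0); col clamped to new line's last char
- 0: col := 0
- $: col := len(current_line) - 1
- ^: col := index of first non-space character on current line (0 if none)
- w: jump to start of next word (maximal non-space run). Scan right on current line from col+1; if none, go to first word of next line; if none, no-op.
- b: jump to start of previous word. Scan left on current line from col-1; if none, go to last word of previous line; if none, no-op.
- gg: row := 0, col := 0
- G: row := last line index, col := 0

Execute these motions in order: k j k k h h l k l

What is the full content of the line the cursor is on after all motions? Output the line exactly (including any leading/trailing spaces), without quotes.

Answer: blue rock

Derivation:
After 1 (k): row=0 col=0 char='b'
After 2 (j): row=1 col=0 char='_'
After 3 (k): row=0 col=0 char='b'
After 4 (k): row=0 col=0 char='b'
After 5 (h): row=0 col=0 char='b'
After 6 (h): row=0 col=0 char='b'
After 7 (l): row=0 col=1 char='l'
After 8 (k): row=0 col=1 char='l'
After 9 (l): row=0 col=2 char='u'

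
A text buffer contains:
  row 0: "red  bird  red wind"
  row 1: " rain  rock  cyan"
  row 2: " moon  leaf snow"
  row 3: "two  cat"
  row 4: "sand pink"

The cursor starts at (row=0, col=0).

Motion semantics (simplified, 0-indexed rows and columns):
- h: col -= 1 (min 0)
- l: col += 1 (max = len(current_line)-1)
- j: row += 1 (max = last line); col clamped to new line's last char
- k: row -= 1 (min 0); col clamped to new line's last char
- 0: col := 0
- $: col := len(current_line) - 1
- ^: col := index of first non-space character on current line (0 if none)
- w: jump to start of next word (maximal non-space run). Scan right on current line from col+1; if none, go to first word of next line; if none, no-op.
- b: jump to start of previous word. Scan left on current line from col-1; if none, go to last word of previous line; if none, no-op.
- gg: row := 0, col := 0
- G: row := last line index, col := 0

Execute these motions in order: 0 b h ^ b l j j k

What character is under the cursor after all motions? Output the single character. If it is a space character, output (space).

After 1 (0): row=0 col=0 char='r'
After 2 (b): row=0 col=0 char='r'
After 3 (h): row=0 col=0 char='r'
After 4 (^): row=0 col=0 char='r'
After 5 (b): row=0 col=0 char='r'
After 6 (l): row=0 col=1 char='e'
After 7 (j): row=1 col=1 char='r'
After 8 (j): row=2 col=1 char='m'
After 9 (k): row=1 col=1 char='r'

Answer: r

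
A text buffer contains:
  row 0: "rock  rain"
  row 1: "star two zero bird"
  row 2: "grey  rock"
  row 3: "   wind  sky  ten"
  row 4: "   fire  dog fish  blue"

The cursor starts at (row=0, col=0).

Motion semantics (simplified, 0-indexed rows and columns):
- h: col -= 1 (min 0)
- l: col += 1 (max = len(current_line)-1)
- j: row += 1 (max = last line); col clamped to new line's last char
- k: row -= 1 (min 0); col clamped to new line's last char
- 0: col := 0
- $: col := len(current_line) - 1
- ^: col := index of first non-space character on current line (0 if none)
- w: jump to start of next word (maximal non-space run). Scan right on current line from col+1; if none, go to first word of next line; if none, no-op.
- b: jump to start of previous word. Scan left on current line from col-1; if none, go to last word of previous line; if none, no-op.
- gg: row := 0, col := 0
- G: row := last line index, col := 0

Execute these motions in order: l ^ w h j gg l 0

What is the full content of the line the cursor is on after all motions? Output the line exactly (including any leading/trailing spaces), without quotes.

Answer: rock  rain

Derivation:
After 1 (l): row=0 col=1 char='o'
After 2 (^): row=0 col=0 char='r'
After 3 (w): row=0 col=6 char='r'
After 4 (h): row=0 col=5 char='_'
After 5 (j): row=1 col=5 char='t'
After 6 (gg): row=0 col=0 char='r'
After 7 (l): row=0 col=1 char='o'
After 8 (0): row=0 col=0 char='r'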